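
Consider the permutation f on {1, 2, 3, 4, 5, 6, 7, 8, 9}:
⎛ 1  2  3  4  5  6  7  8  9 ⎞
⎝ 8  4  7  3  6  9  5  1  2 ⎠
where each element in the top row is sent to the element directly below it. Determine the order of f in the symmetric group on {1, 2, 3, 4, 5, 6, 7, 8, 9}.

Decomposing into disjoint cycles gives cycle lengths 7, 2.
Since disjoint cycles commute, ord(f) = lcm(7, 2) = 14.

14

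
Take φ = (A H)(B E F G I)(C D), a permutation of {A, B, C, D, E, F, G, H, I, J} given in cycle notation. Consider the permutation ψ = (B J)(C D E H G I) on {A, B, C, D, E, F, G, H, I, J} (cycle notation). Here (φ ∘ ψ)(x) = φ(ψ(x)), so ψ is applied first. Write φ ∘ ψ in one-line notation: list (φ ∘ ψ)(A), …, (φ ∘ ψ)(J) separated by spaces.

H J C F A G B I D E

Chase each element through ψ then φ: A → A → H; B → J → J; C → D → C; D → E → F; E → H → A; F → F → G; G → I → B; H → G → I; I → C → D; J → B → E.
Collecting the images, φ ∘ ψ = [H J C F A G B I D E].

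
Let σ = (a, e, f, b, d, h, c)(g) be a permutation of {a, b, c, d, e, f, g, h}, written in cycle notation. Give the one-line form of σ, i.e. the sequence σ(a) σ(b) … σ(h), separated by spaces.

e d a h f b g c

Reading each image from the cycles: a→e, b→d, c→a, d→h, e→f, f→b, g→g, h→c.
Listing these in domain order gives e d a h f b g c.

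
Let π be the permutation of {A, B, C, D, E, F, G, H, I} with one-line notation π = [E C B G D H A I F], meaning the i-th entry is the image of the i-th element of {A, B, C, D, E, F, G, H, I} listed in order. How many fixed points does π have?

No element satisfies π(x) = x, so there are 0 fixed points.

0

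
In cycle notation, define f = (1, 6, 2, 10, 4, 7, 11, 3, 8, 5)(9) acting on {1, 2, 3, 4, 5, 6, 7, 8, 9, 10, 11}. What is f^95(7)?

7 lies in the 10-cycle (1, 6, 2, 10, 4, 7, 11, 3, 8, 5).
Since the cycle has length 10, f^95 acts on it the same as f^5 (95 mod 10 = 5).
Advancing 5 steps from 7: 7 → 11 → 3 → 8 → 5 → 1.

1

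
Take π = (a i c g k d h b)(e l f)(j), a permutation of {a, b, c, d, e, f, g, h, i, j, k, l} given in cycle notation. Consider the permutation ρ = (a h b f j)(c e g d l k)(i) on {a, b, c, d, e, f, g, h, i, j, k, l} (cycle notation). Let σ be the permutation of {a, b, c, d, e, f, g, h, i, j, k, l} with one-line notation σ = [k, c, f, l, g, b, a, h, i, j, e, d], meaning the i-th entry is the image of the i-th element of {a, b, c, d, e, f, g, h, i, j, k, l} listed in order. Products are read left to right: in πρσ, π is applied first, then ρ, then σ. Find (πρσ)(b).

Chase b: π(b) = a; ρ(a) = h; σ(h) = h. Hence (πρσ)(b) = h.

h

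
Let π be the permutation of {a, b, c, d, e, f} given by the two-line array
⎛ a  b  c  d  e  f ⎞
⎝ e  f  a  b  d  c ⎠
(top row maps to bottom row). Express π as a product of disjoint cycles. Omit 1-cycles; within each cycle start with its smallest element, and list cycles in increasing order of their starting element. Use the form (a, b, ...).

Start at a and follow images: a → e → d → b → f → c → a, giving the cycle (a, e, d, b, f, c).
Continuing from each remaining unvisited element yields (a, e, d, b, f, c).

(a, e, d, b, f, c)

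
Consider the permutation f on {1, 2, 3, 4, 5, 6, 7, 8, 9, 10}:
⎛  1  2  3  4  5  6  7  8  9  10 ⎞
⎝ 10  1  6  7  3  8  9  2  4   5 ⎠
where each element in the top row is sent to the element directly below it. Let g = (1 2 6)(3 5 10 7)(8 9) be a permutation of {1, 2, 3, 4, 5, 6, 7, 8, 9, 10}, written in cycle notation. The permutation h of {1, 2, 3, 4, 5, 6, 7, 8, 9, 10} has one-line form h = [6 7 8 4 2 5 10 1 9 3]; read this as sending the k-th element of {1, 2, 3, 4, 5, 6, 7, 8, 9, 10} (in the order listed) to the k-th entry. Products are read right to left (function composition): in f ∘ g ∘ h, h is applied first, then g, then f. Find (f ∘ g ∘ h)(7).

9

Chase 7: h(7) = 10; g(10) = 7; f(7) = 9. Hence (f ∘ g ∘ h)(7) = 9.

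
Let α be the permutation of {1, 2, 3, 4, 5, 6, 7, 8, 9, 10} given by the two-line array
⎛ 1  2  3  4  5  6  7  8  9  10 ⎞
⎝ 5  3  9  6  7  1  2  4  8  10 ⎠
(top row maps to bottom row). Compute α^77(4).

Tracing 4 → 6 → … returns to 4 after 9 steps, so 4 lies in a 9-cycle (1 5 7 2 3 9 8 4 6).
Powers repeat with period 9 on this cycle, and 77 mod 9 = 5, so α^77(4) = α^5(4).
Stepping 5 places around the cycle: 4 → 6 → 1 → 5 → 7 → 2.

2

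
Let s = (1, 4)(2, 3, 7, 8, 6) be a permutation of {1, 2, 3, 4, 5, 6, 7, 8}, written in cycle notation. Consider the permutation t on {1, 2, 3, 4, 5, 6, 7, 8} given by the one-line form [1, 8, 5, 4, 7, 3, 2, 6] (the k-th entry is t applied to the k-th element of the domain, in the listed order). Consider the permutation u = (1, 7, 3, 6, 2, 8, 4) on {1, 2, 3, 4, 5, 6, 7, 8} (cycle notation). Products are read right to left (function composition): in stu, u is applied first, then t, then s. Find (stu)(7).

5

(stu)(7) = s(t(u(7))). u(7) = 3, then t(3) = 5, then s(5) = 5, so the result is 5.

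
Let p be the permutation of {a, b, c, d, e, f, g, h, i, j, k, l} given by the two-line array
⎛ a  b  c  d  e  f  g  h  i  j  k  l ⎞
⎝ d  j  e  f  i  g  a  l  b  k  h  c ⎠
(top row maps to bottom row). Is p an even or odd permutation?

even

In disjoint-cycle form the cycle lengths are 8, 4.
A cycle is odd iff its length is even; p has 2 even-length cycles, so sgn(p) = (−1)^2 and p is even.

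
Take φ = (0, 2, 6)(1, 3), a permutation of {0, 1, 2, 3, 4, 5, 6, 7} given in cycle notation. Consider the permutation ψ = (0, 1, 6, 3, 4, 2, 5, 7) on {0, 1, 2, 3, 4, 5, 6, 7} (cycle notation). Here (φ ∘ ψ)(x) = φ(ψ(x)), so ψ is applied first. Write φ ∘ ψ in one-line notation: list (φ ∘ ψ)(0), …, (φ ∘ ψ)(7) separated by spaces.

3 0 5 4 6 7 1 2

(φ ∘ ψ)(x) = φ(ψ(x)). Computing each image: φ(ψ(0)) = φ(1) = 3, φ(ψ(1)) = φ(6) = 0, φ(ψ(2)) = φ(5) = 5, φ(ψ(3)) = φ(4) = 4, φ(ψ(4)) = φ(2) = 6, φ(ψ(5)) = φ(7) = 7, φ(ψ(6)) = φ(3) = 1, φ(ψ(7)) = φ(0) = 2.
Hence φ ∘ ψ = [3 0 5 4 6 7 1 2].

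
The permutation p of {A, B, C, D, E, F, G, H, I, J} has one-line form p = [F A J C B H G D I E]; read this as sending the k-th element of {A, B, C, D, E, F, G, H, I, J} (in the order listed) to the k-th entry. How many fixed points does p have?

The fixed points (elements with p(x) = x) are {G, I}, so there are 2.

2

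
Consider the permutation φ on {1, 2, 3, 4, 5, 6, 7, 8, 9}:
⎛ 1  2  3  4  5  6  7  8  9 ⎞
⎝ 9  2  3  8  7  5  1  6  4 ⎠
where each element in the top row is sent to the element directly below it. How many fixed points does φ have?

2

The fixed points (elements with φ(x) = x) are {2, 3}, so there are 2.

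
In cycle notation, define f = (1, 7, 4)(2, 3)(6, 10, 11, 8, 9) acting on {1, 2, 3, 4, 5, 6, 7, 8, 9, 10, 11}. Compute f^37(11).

9

11 lies in the 5-cycle (6, 10, 11, 8, 9).
Since the cycle has length 5, f^37 acts on it the same as f^2 (37 mod 5 = 2).
Stepping 2 places around the cycle: 11 → 8 → 9.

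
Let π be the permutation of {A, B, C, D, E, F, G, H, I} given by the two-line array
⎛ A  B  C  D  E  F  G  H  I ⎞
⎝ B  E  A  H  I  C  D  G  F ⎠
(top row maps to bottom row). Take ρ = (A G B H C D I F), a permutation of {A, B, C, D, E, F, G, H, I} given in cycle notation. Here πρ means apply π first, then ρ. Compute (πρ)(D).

C

First apply π: π(D) = H, then ρ(H) = C. Thus (πρ)(D) = C.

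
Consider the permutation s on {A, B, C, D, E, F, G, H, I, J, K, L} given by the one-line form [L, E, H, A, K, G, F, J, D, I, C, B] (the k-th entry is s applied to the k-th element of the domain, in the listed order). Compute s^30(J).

J

Tracing J → I → … returns to J after 10 steps, so J lies in a 10-cycle (A L B E K C H J I D).
Since the cycle has length 10, s^30 acts on it the same as s^0 (30 mod 10 = 0).
So s^30(J) = J.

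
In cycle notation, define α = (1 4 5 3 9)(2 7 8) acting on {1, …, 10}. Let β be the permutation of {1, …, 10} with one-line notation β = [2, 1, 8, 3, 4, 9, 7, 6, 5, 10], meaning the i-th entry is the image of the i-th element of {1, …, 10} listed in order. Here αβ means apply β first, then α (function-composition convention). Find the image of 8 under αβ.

First apply β: β(8) = 6, then α(6) = 6. Thus (αβ)(8) = 6.

6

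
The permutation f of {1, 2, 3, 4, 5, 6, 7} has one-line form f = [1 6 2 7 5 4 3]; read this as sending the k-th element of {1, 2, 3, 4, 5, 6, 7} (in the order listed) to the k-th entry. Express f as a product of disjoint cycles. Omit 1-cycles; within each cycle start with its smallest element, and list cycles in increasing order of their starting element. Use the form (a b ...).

(2 6 4 7 3)

Start at 2 and follow images: 2 → 6 → 4 → 7 → 3 → 2, giving the cycle (2 6 4 7 3).
Repeating from the next unused element and collecting all non-trivial cycles gives (2 6 4 7 3).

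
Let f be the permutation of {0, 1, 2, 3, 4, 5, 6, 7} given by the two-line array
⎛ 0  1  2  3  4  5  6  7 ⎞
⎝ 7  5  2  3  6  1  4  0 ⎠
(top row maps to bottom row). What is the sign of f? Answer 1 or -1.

-1

In disjoint-cycle form the cycle lengths are 2, 2, 2, 1, 1.
A cycle is odd iff its length is even; f has 3 even-length cycles, so sgn(f) = (−1)^3 and f is odd.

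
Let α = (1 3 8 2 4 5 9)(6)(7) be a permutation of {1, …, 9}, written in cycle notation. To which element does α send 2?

4

Within (1 3 8 2 4 5 9), 2 ↦ 4.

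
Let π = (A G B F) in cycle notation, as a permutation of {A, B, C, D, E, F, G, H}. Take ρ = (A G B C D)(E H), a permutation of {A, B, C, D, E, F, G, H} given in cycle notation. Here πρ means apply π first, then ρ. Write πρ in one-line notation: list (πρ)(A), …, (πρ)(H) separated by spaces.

B F D A H G C E

(πρ)(x) = ρ(π(x)). Computing each image: ρ(π(A)) = ρ(G) = B, ρ(π(B)) = ρ(F) = F, ρ(π(C)) = ρ(C) = D, ρ(π(D)) = ρ(D) = A, ρ(π(E)) = ρ(E) = H, ρ(π(F)) = ρ(A) = G, ρ(π(G)) = ρ(B) = C, ρ(π(H)) = ρ(H) = E.
Hence πρ = [B F D A H G C E].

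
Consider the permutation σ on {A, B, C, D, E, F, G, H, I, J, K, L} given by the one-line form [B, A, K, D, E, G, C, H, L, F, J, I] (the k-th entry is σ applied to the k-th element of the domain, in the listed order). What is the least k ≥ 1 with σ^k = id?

10

The disjoint-cycle form of σ has cycle lengths 5, 2, 2, 1, 1, 1.
The order is lcm(5, 2, 2) = 10.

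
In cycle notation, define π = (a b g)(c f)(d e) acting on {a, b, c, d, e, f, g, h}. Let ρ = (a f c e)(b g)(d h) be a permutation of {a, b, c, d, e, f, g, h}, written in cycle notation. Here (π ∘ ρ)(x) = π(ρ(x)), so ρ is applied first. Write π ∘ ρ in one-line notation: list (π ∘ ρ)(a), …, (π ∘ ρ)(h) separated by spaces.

(π ∘ ρ)(x) = π(ρ(x)). Computing each image: π(ρ(a)) = π(f) = c, π(ρ(b)) = π(g) = a, π(ρ(c)) = π(e) = d, π(ρ(d)) = π(h) = h, π(ρ(e)) = π(a) = b, π(ρ(f)) = π(c) = f, π(ρ(g)) = π(b) = g, π(ρ(h)) = π(d) = e.
Hence π ∘ ρ = [c a d h b f g e].

c a d h b f g e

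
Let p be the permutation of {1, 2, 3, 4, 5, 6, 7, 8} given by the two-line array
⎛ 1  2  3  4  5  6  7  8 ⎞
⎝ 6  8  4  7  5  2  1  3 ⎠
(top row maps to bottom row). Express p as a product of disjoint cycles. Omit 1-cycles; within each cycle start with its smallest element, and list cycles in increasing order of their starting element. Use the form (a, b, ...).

Start at 1 and follow images: 1 → 6 → 2 → 8 → 3 → 4 → 7 → 1, giving the cycle (1, 6, 2, 8, 3, 4, 7).
Continuing from each remaining unvisited element yields (1, 6, 2, 8, 3, 4, 7).

(1, 6, 2, 8, 3, 4, 7)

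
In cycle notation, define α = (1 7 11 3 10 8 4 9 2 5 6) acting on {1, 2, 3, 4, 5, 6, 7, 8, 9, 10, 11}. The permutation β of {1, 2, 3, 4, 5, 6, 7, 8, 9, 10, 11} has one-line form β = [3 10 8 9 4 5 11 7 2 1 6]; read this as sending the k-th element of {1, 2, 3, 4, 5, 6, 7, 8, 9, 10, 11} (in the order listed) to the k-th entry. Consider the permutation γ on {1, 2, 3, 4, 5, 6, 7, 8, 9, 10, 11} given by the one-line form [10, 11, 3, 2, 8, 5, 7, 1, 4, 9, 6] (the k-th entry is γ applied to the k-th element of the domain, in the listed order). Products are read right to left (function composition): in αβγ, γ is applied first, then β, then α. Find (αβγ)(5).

Chase 5: γ(5) = 8; β(8) = 7; α(7) = 11. Hence (αβγ)(5) = 11.

11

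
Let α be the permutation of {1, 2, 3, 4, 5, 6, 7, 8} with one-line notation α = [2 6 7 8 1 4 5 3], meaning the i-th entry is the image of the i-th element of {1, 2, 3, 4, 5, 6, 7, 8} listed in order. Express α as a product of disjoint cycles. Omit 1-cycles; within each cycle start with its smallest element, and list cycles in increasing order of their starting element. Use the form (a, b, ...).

Start at 1 and follow images: 1 → 2 → 6 → 4 → 8 → 3 → 7 → 5 → 1, giving the cycle (1, 2, 6, 4, 8, 3, 7, 5).
Repeating from the next unused element and collecting all non-trivial cycles gives (1, 2, 6, 4, 8, 3, 7, 5).

(1, 2, 6, 4, 8, 3, 7, 5)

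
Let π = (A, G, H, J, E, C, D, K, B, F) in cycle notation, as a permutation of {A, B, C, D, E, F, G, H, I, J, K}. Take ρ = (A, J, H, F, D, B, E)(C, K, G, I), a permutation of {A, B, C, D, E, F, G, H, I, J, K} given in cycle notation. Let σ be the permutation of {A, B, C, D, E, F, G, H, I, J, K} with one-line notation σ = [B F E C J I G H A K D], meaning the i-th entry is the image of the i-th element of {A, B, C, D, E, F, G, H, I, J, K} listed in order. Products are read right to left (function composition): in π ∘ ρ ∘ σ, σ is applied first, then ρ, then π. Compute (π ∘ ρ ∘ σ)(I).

Chase I: σ(I) = A; ρ(A) = J; π(J) = E. Hence (π ∘ ρ ∘ σ)(I) = E.

E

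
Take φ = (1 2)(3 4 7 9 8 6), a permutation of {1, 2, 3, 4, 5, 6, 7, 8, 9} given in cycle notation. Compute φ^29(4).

4 lies in the 6-cycle (3 4 7 9 8 6).
Powers repeat with period 6 on this cycle, and 29 mod 6 = 5, so φ^29(4) = φ^5(4).
Advancing 5 steps from 4: 4 → 7 → 9 → 8 → 6 → 3.

3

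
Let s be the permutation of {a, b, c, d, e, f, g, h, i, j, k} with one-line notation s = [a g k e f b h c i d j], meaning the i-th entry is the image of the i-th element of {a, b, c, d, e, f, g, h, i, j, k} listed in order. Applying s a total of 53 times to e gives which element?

d

Tracing e → f → … returns to e after 9 steps, so e lies in a 9-cycle (b, g, h, c, k, j, d, e, f).
Powers repeat with period 9 on this cycle, and 53 mod 9 = 8, so s^53(e) = s^8(e).
Advancing 8 steps from e: e → f → b → g → h → c → k → j → d.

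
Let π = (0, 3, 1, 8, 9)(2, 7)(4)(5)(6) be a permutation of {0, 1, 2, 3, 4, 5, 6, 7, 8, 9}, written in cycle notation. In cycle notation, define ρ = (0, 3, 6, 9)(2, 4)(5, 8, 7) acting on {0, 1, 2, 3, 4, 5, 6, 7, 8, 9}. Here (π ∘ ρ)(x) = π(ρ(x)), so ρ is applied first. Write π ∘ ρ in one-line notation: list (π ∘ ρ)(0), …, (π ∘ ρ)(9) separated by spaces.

For each element, apply ρ then π: 0 → 3 → 1; 1 → 1 → 8; 2 → 4 → 4; 3 → 6 → 6; 4 → 2 → 7; 5 → 8 → 9; 6 → 9 → 0; 7 → 5 → 5; 8 → 7 → 2; 9 → 0 → 3.
Collecting the images, π ∘ ρ = [1 8 4 6 7 9 0 5 2 3].

1 8 4 6 7 9 0 5 2 3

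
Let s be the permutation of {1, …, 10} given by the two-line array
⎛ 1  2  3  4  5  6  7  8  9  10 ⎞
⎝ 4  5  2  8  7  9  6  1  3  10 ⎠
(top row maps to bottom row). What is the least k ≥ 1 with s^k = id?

6

The disjoint-cycle form of s has cycle lengths 6, 3, 1.
The order is lcm(6, 3) = 6.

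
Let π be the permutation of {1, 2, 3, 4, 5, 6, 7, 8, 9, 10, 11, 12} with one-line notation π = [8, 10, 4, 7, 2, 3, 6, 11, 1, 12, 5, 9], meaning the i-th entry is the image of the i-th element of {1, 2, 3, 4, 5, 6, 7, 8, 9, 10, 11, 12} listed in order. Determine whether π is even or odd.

even

In disjoint-cycle form the cycle lengths are 8, 4.
A cycle is odd iff its length is even; π has 2 even-length cycles, so sgn(π) = (−1)^2 and π is even.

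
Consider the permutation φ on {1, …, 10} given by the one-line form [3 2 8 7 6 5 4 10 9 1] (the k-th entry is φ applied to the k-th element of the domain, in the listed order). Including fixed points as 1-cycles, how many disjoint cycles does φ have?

The cycle decomposition is (1, 3, 8, 10)(2)(4, 7)(5, 6)(9), which has 5 cycles (counting 1-cycles).

5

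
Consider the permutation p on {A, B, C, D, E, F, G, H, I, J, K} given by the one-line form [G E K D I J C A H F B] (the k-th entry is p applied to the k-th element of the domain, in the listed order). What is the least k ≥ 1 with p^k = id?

8

Writing p as disjoint cycles, the cycle lengths are 8, 2, 1.
The order is lcm(8, 2) = 8.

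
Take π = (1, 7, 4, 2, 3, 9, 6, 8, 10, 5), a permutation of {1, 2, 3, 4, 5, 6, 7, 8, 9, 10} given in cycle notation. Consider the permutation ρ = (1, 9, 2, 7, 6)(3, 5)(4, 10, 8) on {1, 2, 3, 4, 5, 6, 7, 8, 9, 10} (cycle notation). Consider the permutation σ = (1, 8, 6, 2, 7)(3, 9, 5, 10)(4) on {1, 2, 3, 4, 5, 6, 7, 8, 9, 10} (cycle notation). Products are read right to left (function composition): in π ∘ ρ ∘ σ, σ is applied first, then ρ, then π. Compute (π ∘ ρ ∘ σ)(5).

Apply the permutations in order: σ(5) = 10, then ρ(10) = 8, then π(8) = 10. So (π ∘ ρ ∘ σ)(5) = 10.

10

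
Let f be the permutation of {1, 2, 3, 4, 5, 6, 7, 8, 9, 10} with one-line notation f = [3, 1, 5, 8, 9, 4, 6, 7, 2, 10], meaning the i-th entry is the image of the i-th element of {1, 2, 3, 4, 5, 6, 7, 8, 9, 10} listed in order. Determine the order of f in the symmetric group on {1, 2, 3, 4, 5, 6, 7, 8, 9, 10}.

Writing f as disjoint cycles, the cycle lengths are 5, 4, 1.
The order of f is the least common multiple of its cycle lengths: lcm(5, 4) = 20.

20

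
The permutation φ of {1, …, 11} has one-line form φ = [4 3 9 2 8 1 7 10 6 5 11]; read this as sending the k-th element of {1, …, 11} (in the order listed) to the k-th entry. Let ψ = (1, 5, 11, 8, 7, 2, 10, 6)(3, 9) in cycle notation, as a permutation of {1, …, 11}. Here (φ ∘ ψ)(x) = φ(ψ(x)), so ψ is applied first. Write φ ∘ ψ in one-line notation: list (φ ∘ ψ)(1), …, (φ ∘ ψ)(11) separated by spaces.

(φ ∘ ψ)(x) = φ(ψ(x)). Computing each image: φ(ψ(1)) = φ(5) = 8, φ(ψ(2)) = φ(10) = 5, φ(ψ(3)) = φ(9) = 6, φ(ψ(4)) = φ(4) = 2, φ(ψ(5)) = φ(11) = 11, φ(ψ(6)) = φ(1) = 4, φ(ψ(7)) = φ(2) = 3, φ(ψ(8)) = φ(7) = 7, φ(ψ(9)) = φ(3) = 9, φ(ψ(10)) = φ(6) = 1, φ(ψ(11)) = φ(8) = 10.
Hence φ ∘ ψ = [8 5 6 2 11 4 3 7 9 1 10].

8 5 6 2 11 4 3 7 9 1 10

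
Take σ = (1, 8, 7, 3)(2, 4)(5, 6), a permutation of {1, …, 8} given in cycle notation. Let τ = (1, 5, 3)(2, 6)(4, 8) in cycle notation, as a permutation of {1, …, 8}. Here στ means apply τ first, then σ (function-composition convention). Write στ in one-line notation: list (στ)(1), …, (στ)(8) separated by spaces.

6 5 8 7 1 4 3 2

Chase each element through τ then σ: 1 → 5 → 6; 2 → 6 → 5; 3 → 1 → 8; 4 → 8 → 7; 5 → 3 → 1; 6 → 2 → 4; 7 → 7 → 3; 8 → 4 → 2.
Collecting the images, στ = [6 5 8 7 1 4 3 2].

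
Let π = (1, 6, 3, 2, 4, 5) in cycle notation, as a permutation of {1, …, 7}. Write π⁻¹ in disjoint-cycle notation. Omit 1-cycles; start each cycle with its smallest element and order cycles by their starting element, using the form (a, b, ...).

(1, 5, 4, 2, 3, 6)

The inverse reverses each cycle.
Reversing each cycle of π and rotating so the smallest element leads gives (1, 5, 4, 2, 3, 6).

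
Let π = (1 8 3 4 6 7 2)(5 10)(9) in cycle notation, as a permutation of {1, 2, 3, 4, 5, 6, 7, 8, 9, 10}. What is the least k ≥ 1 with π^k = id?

The cycle type of π is (7, 2, 1).
The order of π is the least common multiple of its cycle lengths: lcm(7, 2) = 14.

14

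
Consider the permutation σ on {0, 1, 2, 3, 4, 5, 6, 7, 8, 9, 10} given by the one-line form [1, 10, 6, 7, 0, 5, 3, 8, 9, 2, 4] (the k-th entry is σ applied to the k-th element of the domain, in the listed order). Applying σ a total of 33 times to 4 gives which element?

Tracing 4 → 0 → … returns to 4 after 4 steps, so 4 lies in a 4-cycle (0, 1, 10, 4).
Powers repeat with period 4 on this cycle, and 33 mod 4 = 1, so σ^33(4) = σ^1(4).
Advancing 1 step from 4: 4 → 0.

0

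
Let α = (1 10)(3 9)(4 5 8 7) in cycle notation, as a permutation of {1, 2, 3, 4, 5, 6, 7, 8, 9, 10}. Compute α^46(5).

7

5 lies in the 4-cycle (4 5 8 7).
On a 4-cycle, α^4 is the identity, so α^46 = α^2 there (46 ≡ 2 mod 4).
Advancing 2 steps from 5: 5 → 8 → 7.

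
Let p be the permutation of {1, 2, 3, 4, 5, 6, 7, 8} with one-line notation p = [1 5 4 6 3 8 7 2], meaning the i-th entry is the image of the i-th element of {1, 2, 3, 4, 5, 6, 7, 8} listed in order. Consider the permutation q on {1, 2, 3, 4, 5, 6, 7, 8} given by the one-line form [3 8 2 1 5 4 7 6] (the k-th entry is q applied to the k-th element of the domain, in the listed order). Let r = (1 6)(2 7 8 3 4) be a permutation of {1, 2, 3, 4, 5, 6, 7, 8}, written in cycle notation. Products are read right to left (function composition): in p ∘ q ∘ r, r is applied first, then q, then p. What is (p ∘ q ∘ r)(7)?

Apply the permutations in order: r(7) = 8, then q(8) = 6, then p(6) = 8. So (p ∘ q ∘ r)(7) = 8.

8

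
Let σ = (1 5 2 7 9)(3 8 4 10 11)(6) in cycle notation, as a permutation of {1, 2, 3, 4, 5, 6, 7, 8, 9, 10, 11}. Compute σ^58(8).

8 lies in the 5-cycle (3 8 4 10 11).
Since the cycle has length 5, σ^58 acts on it the same as σ^3 (58 mod 5 = 3).
Stepping 3 places around the cycle: 8 → 4 → 10 → 11.

11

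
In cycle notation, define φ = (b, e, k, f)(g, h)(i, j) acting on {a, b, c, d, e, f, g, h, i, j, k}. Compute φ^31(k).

e

k lies in the 4-cycle (b, e, k, f).
Since the cycle has length 4, φ^31 acts on it the same as φ^3 (31 mod 4 = 3).
Stepping 3 places around the cycle: k → f → b → e.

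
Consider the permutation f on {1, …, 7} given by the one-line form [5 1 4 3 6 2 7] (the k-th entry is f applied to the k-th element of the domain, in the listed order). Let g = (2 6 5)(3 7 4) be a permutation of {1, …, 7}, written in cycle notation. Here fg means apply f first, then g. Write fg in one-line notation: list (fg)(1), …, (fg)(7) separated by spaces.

2 1 3 7 5 6 4

(fg)(x) = g(f(x)). Computing each image: g(f(1)) = g(5) = 2, g(f(2)) = g(1) = 1, g(f(3)) = g(4) = 3, g(f(4)) = g(3) = 7, g(f(5)) = g(6) = 5, g(f(6)) = g(2) = 6, g(f(7)) = g(7) = 4.
Hence fg = [2 1 3 7 5 6 4].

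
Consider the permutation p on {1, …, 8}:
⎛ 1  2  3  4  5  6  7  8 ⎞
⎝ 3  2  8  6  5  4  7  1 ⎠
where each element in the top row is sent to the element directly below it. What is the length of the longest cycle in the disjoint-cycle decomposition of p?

Decomposing into disjoint cycles gives (1 3 8)(4 6); the longest has length 3.

3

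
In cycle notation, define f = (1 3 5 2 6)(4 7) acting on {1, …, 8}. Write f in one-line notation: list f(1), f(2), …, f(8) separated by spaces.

Reading each image from the cycles: 1↦3, 2↦6, 3↦5, 4↦7, 5↦2, 6↦1, 7↦4, 8↦8.
So the one-line form is 3 6 5 7 2 1 4 8.

3 6 5 7 2 1 4 8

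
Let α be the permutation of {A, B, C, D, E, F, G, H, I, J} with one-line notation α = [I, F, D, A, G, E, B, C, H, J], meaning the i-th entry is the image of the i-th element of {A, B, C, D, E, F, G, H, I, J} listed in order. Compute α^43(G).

E

Tracing G → B → … returns to G after 4 steps, so G lies in a 4-cycle (B F E G).
On a 4-cycle, α^4 is the identity, so α^43 = α^3 there (43 ≡ 3 mod 4).
Advancing 3 steps from G: G → B → F → E.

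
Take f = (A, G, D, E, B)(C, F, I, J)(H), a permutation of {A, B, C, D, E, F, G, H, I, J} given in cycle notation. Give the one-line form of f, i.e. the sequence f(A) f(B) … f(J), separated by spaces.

G A F E B I D H J C

Image by image: A↦G, B↦A, C↦F, D↦E, E↦B, F↦I, G↦D, H↦H, I↦J, J↦C.
So the one-line form is G A F E B I D H J C.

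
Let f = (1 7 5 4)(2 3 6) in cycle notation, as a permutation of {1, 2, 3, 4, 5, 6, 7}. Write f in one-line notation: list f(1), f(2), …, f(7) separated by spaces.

Reading each image from the cycles: 1→7, 2→3, 3→6, 4→1, 5→4, 6→2, 7→5.
So the one-line form is 7 3 6 1 4 2 5.

7 3 6 1 4 2 5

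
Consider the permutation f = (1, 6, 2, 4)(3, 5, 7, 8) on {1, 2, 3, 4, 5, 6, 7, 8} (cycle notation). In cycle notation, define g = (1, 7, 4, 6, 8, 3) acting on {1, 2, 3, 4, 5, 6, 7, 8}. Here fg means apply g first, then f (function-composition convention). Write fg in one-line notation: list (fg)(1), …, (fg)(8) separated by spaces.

8 4 6 2 7 3 1 5

(fg)(x) = f(g(x)). Computing each image: f(g(1)) = f(7) = 8, f(g(2)) = f(2) = 4, f(g(3)) = f(1) = 6, f(g(4)) = f(6) = 2, f(g(5)) = f(5) = 7, f(g(6)) = f(8) = 3, f(g(7)) = f(4) = 1, f(g(8)) = f(3) = 5.
Hence fg = [8 4 6 2 7 3 1 5].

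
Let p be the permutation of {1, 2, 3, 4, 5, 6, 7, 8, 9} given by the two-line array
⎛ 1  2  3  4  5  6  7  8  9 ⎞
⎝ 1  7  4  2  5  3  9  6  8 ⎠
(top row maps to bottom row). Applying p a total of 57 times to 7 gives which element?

9

Tracing 7 → 9 → … returns to 7 after 7 steps, so 7 lies in a 7-cycle (2, 7, 9, 8, 6, 3, 4).
On a 7-cycle, p^7 is the identity, so p^57 = p^1 there (57 ≡ 1 mod 7).
Stepping 1 place around the cycle: 7 → 9.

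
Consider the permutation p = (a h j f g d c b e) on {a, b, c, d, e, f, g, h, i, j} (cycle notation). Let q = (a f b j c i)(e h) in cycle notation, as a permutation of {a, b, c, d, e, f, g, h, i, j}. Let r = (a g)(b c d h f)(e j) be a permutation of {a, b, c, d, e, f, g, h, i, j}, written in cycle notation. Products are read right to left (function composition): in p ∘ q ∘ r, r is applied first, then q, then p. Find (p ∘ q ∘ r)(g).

Chase g: r(g) = a; q(a) = f; p(f) = g. Hence (p ∘ q ∘ r)(g) = g.

g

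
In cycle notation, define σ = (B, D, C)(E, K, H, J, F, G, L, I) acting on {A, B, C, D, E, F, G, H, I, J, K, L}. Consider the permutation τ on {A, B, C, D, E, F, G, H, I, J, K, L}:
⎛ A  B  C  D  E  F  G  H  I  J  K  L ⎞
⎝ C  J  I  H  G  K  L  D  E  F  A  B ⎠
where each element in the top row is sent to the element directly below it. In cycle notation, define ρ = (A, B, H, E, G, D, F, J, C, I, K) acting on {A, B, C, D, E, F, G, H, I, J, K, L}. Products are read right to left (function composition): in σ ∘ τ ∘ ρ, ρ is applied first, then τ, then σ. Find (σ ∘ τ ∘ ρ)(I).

(σ ∘ τ ∘ ρ)(I) = σ(τ(ρ(I))). ρ(I) = K, then τ(K) = A, then σ(A) = A, so the result is A.

A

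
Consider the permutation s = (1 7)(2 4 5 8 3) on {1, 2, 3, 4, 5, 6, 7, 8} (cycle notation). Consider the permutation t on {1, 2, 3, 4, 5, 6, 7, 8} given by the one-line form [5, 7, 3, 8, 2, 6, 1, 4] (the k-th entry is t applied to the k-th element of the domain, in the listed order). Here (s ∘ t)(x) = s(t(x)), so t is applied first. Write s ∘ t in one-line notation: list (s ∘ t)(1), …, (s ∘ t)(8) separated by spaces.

8 1 2 3 4 6 7 5

Chase each element through t then s: 1 → 5 → 8; 2 → 7 → 1; 3 → 3 → 2; 4 → 8 → 3; 5 → 2 → 4; 6 → 6 → 6; 7 → 1 → 7; 8 → 4 → 5.
Collecting the images, s ∘ t = [8 1 2 3 4 6 7 5].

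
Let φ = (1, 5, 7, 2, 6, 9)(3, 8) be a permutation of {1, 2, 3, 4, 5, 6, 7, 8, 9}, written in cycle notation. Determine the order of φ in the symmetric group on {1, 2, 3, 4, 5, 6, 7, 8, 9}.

6

The disjoint cycles have lengths 6, 2, 1.
The order is lcm(6, 2) = 6.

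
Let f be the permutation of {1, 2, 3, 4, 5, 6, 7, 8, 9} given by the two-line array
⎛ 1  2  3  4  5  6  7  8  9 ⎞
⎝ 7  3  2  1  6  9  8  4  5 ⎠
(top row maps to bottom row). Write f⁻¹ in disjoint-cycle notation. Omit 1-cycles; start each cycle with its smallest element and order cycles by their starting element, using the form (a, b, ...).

(1, 4, 8, 7)(2, 3)(5, 9, 6)

First write f in disjoint cycles: (1, 7, 8, 4)(2, 3)(5, 6, 9).
The inverse reverses every cycle; in canonical form, f⁻¹ = (1, 4, 8, 7)(2, 3)(5, 9, 6).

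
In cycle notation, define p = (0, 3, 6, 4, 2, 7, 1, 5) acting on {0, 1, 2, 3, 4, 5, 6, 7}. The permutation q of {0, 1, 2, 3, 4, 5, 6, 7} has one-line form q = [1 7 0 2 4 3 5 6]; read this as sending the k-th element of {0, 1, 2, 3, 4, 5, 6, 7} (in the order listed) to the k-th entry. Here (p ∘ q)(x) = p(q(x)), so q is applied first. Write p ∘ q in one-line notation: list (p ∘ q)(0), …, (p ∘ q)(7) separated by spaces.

(p ∘ q)(x) = p(q(x)). Computing each image: p(q(0)) = p(1) = 5, p(q(1)) = p(7) = 1, p(q(2)) = p(0) = 3, p(q(3)) = p(2) = 7, p(q(4)) = p(4) = 2, p(q(5)) = p(3) = 6, p(q(6)) = p(5) = 0, p(q(7)) = p(6) = 4.
Hence p ∘ q = [5 1 3 7 2 6 0 4].

5 1 3 7 2 6 0 4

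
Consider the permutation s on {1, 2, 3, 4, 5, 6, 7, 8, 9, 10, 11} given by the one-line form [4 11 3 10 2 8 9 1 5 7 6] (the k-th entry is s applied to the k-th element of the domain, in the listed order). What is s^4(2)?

Tracing 2 → 11 → … returns to 2 after 10 steps, so 2 lies in a 10-cycle (1, 4, 10, 7, 9, 5, 2, 11, 6, 8).
Stepping 4 places around the cycle: 2 → 11 → 6 → 8 → 1.

1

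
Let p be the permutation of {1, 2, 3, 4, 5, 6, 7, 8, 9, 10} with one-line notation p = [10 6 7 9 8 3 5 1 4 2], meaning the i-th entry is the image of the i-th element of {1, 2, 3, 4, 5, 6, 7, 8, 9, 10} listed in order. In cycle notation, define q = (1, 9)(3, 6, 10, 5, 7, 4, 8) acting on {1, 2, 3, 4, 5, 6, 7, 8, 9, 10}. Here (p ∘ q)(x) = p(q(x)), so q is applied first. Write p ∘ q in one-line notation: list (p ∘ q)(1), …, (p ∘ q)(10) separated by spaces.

4 6 3 1 5 2 9 7 10 8

(p ∘ q)(x) = p(q(x)). Computing each image: p(q(1)) = p(9) = 4, p(q(2)) = p(2) = 6, p(q(3)) = p(6) = 3, p(q(4)) = p(8) = 1, p(q(5)) = p(7) = 5, p(q(6)) = p(10) = 2, p(q(7)) = p(4) = 9, p(q(8)) = p(3) = 7, p(q(9)) = p(1) = 10, p(q(10)) = p(5) = 8.
Hence p ∘ q = [4 6 3 1 5 2 9 7 10 8].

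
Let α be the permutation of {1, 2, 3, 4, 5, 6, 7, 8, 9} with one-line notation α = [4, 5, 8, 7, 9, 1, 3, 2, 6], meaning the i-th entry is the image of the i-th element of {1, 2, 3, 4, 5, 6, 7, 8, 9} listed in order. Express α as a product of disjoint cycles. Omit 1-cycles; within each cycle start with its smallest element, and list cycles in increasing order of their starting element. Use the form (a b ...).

From 1: 1 → 4 → 7 → 3 → 8 → 2 → 5 → 9 → 6 → 1, closing the cycle (1 4 7 3 8 2 5 9 6).
Continuing from each remaining unvisited element yields (1 4 7 3 8 2 5 9 6).

(1 4 7 3 8 2 5 9 6)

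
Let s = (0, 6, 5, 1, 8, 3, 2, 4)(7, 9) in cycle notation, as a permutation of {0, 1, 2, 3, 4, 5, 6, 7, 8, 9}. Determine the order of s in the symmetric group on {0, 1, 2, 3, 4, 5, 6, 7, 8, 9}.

8

The cycle type of s is (8, 2).
The order of s is the least common multiple of its cycle lengths: lcm(8, 2) = 8.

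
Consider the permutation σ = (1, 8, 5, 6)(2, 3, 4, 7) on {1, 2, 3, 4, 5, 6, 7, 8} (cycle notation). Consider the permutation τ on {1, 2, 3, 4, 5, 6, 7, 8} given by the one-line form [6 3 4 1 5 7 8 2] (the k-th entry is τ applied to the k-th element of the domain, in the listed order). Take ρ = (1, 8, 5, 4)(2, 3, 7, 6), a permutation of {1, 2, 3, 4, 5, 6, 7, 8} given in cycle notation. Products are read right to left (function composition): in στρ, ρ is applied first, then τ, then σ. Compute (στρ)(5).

8

(στρ)(5) = σ(τ(ρ(5))). ρ(5) = 4, then τ(4) = 1, then σ(1) = 8, so the result is 8.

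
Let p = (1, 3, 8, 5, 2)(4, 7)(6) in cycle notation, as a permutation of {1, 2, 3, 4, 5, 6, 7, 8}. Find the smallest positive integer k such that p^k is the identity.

The cycle type of p is (5, 2, 1).
The order of p is the least common multiple of its cycle lengths: lcm(5, 2) = 10.

10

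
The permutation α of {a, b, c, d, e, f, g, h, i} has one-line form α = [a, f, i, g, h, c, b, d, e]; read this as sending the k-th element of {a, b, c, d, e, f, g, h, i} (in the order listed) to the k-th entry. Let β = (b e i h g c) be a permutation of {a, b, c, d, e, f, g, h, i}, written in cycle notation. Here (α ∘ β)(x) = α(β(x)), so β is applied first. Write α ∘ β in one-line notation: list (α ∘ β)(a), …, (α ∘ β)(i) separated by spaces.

a h f g e c i b d

(α ∘ β)(x) = α(β(x)). Computing each image: α(β(a)) = α(a) = a, α(β(b)) = α(e) = h, α(β(c)) = α(b) = f, α(β(d)) = α(d) = g, α(β(e)) = α(i) = e, α(β(f)) = α(f) = c, α(β(g)) = α(c) = i, α(β(h)) = α(g) = b, α(β(i)) = α(h) = d.
Hence α ∘ β = [a h f g e c i b d].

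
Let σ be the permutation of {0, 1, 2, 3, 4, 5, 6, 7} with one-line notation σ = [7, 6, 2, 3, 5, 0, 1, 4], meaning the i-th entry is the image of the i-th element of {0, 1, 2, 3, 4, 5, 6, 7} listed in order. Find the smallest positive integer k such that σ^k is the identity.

4

Decomposing into disjoint cycles gives cycle lengths 4, 2, 1, 1.
The order of σ is the least common multiple of its cycle lengths: lcm(4, 2) = 4.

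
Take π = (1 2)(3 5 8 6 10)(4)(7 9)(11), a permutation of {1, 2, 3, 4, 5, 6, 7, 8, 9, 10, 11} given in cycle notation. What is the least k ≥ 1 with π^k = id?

The cycle type of π is (5, 2, 2, 1, 1).
Since disjoint cycles commute, ord(π) = lcm(5, 2, 2) = 10.

10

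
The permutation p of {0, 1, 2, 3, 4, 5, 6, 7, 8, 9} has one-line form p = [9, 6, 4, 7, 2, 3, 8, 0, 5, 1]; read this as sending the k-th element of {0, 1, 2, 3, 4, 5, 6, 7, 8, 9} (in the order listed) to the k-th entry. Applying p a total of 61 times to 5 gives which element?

1

Tracing 5 → 3 → … returns to 5 after 8 steps, so 5 lies in an 8-cycle (0, 9, 1, 6, 8, 5, 3, 7).
Since the cycle has length 8, p^61 acts on it the same as p^5 (61 mod 8 = 5).
Stepping 5 places around the cycle: 5 → 3 → 7 → 0 → 9 → 1.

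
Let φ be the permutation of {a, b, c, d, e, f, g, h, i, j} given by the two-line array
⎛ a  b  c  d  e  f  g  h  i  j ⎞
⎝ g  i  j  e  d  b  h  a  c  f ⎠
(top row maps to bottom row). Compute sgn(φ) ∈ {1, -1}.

-1

In disjoint-cycle form the cycle lengths are 5, 3, 2.
A cycle is odd iff its length is even; φ has 1 even-length cycle, so sgn(φ) = (−1)^1 and φ is odd.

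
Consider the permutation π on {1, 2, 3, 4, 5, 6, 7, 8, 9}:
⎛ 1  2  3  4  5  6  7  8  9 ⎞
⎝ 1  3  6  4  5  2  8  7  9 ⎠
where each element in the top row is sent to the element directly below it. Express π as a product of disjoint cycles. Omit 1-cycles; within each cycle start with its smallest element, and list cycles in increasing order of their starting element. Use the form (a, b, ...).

(2, 3, 6)(7, 8)

Start at 2 and follow images: 2 → 3 → 6 → 2, giving the cycle (2, 3, 6).
Repeating from the next unused element and collecting all non-trivial cycles gives (2, 3, 6)(7, 8).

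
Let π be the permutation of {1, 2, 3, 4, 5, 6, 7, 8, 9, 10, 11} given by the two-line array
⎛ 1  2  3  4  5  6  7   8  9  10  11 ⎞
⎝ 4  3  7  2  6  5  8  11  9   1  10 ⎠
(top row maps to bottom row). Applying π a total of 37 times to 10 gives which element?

Tracing 10 → 1 → … returns to 10 after 8 steps, so 10 lies in an 8-cycle (1, 4, 2, 3, 7, 8, 11, 10).
On an 8-cycle, π^8 is the identity, so π^37 = π^5 there (37 ≡ 5 mod 8).
Stepping 5 places around the cycle: 10 → 1 → 4 → 2 → 3 → 7.

7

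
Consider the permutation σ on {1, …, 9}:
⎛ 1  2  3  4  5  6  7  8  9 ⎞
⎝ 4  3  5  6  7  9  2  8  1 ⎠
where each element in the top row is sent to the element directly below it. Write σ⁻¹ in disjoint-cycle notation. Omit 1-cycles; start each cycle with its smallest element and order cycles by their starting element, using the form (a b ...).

First write σ in disjoint cycles: (1 4 6 9)(2 3 5 7).
Reversing each cycle (and rotating so the smallest element leads) gives σ⁻¹ = (1 9 6 4)(2 7 5 3).

(1 9 6 4)(2 7 5 3)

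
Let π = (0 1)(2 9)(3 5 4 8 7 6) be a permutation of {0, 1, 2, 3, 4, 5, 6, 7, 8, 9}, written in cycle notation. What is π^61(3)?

5

3 lies in the 6-cycle (3 5 4 8 7 6).
On a 6-cycle, π^6 is the identity, so π^61 = π^1 there (61 ≡ 1 mod 6).
Stepping 1 place around the cycle: 3 → 5.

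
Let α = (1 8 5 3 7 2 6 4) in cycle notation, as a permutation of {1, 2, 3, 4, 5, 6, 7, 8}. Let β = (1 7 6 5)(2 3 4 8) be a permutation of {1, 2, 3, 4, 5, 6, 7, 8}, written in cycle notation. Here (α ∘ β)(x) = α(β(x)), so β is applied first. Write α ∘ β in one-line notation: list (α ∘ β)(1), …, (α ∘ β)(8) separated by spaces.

2 7 1 5 8 3 4 6

Chase each element through β then α: 1 → 7 → 2; 2 → 3 → 7; 3 → 4 → 1; 4 → 8 → 5; 5 → 1 → 8; 6 → 5 → 3; 7 → 6 → 4; 8 → 2 → 6.
Collecting the images, α ∘ β = [2 7 1 5 8 3 4 6].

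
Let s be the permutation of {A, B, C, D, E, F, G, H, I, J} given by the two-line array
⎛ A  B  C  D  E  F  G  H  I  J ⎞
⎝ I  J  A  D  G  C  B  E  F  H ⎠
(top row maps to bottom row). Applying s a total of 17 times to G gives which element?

J

Tracing G → B → … returns to G after 5 steps, so G lies in a 5-cycle (B, J, H, E, G).
Powers repeat with period 5 on this cycle, and 17 mod 5 = 2, so s^17(G) = s^2(G).
Advancing 2 steps from G: G → B → J.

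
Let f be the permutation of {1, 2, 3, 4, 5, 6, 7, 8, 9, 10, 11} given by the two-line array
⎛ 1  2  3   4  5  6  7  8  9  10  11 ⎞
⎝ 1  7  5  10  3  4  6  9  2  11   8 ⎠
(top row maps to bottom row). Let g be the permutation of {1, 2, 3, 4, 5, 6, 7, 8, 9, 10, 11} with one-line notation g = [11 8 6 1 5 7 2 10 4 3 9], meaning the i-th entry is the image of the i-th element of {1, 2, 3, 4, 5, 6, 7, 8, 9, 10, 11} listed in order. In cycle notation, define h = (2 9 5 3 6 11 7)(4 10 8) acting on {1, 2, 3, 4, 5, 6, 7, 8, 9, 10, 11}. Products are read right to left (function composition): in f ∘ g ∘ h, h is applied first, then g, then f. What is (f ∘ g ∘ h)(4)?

5

Apply the permutations in order: h(4) = 10, then g(10) = 3, then f(3) = 5. So (f ∘ g ∘ h)(4) = 5.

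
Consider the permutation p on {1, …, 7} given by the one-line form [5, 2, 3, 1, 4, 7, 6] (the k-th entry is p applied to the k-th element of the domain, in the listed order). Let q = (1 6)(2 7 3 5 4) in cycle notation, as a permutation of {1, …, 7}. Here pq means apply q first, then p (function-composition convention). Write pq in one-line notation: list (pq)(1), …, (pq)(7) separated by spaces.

(pq)(x) = p(q(x)). Computing each image: p(q(1)) = p(6) = 7, p(q(2)) = p(7) = 6, p(q(3)) = p(5) = 4, p(q(4)) = p(2) = 2, p(q(5)) = p(4) = 1, p(q(6)) = p(1) = 5, p(q(7)) = p(3) = 3.
Hence pq = [7 6 4 2 1 5 3].

7 6 4 2 1 5 3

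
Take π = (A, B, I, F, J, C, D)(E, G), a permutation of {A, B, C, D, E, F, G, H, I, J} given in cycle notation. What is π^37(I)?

I lies in the 7-cycle (A, B, I, F, J, C, D).
On a 7-cycle, π^7 is the identity, so π^37 = π^2 there (37 ≡ 2 mod 7).
Stepping 2 places around the cycle: I → F → J.

J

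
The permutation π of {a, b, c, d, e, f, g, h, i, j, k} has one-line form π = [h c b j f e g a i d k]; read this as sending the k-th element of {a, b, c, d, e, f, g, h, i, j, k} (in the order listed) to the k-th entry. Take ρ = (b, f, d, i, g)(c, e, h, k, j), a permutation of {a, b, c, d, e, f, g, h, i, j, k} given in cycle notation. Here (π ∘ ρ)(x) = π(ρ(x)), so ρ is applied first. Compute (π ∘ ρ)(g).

c

First apply ρ: ρ(g) = b, then π(b) = c. Thus (π ∘ ρ)(g) = c.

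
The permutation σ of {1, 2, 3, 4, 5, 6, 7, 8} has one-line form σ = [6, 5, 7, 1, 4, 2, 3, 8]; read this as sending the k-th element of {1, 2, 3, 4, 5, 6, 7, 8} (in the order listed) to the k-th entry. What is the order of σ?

10

The disjoint-cycle form of σ has cycle lengths 5, 2, 1.
The order of σ is the least common multiple of its cycle lengths: lcm(5, 2) = 10.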